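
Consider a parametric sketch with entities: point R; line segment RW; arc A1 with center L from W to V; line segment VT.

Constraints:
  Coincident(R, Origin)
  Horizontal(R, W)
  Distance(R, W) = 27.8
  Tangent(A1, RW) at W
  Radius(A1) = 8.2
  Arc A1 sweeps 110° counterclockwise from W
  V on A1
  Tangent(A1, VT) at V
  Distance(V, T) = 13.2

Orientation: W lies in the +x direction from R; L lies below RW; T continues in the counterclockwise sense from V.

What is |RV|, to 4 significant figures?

22.91

R is at the origin; RW is horizontal with |RW| = 27.8 and W on the +x side, so W = (27.80, 0.000). The tangent condition forces LW to be normal to RW, so L = W + (0, -8.2) = (27.80, -8.200). On A1, W sits at bearing 90° from L; a 110° counterclockwise sweep puts V at bearing 200°, so V = L + 8.2·(cos 200°, sin 200°) = (20.09, -11.00). Then |RV| = |V − R| = 22.91.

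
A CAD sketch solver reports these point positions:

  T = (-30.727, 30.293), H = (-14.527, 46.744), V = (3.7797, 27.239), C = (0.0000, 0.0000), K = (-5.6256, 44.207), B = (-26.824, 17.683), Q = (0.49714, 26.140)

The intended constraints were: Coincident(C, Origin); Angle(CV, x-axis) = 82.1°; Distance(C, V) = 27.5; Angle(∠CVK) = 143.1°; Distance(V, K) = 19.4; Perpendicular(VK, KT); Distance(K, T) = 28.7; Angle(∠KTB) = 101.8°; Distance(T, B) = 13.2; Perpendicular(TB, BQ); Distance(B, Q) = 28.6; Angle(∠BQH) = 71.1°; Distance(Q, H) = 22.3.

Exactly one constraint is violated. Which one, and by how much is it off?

Distance(Q, H) = 22.3 — off by 3.20.

C = (0.00, 0.00) ✓; CV at 82.10° ✓; |CV| = 27.50 ✓; ∠CVK = 143.1° ✓; |VK| = 19.40 ✓; ∠(VK, KT) = 90.00° ✓; |KT| = 28.70 ✓; ∠KTB = 101.8° ✓; |TB| = 13.20 ✓; ∠(TB, BQ) = 90.00° ✓; |BQ| = 28.60 ✓; ∠BQH = 71.10° ✓; |QH| = 25.50 ✗.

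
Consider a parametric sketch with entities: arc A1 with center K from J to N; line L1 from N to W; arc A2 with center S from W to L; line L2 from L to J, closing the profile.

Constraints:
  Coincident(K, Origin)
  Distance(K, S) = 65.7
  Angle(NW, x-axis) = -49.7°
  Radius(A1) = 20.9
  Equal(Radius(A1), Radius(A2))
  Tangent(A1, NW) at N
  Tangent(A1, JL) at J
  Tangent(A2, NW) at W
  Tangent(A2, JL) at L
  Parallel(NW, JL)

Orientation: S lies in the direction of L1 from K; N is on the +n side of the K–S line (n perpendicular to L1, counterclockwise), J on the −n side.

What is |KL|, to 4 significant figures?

68.94

The slot axis is L1's direction at -49.7°, so u = (cos -49.7°, sin -49.7°) = (0.6468, -0.7627) and n = (−sin -49.7°, cos -49.7°) = (0.7627, 0.6468). K is at the origin and S lies 65.7 along u from K, so S = 65.7·u = (42.49, -50.11). Tangency of A1 to both parallel lines with radius 20.9 puts N and J at K ± 20.9·n: N = (15.94, 13.52), J = (-15.94, -13.52). Equal radii place W and L the same way about S: W = S + 20.9·n = (58.43, -36.59), L = S − 20.9·n = (26.55, -63.63). Then |KL| = |L − K| = 68.94.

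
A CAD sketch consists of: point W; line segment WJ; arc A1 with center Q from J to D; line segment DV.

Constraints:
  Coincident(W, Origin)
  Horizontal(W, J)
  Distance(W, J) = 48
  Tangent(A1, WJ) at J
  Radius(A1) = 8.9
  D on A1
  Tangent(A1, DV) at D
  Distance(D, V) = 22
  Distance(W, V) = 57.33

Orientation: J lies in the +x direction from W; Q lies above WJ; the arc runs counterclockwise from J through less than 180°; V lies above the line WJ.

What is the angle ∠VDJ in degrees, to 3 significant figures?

123°

Checks: |WJ| = 48.00 ✓; |QD| = 8.900 ✓; ∠(QD, DV) = 90.00° ✓; |DV| = 22.00 ✓; |WV| = 57.33 ✓.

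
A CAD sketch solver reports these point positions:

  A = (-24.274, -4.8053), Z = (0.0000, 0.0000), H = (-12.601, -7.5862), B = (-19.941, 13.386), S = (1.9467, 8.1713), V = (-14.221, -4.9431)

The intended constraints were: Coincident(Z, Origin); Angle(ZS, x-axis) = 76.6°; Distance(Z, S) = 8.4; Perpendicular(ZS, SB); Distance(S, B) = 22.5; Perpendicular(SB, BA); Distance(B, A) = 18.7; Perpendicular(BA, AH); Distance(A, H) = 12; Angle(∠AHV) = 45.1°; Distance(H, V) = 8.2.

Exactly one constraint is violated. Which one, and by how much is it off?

Distance(H, V) = 8.2 — off by 5.10.

Z = (0.00, 0.00) ✓; ZS at 76.60° ✓; |ZS| = 8.400 ✓; ∠(ZS, SB) = 90.00° ✓; |SB| = 22.50 ✓; ∠(SB, BA) = 90.00° ✓; |BA| = 18.70 ✓; ∠(BA, AH) = 90.00° ✓; |AH| = 12.00 ✓; ∠AHV = 45.10° ✓; |HV| = 3.100 ✗.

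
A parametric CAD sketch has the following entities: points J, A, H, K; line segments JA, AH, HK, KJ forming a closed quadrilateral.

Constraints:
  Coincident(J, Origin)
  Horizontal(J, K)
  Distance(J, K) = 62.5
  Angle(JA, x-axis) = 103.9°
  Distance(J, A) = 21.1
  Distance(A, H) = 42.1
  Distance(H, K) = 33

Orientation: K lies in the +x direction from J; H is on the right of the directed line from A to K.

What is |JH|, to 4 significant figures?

29.85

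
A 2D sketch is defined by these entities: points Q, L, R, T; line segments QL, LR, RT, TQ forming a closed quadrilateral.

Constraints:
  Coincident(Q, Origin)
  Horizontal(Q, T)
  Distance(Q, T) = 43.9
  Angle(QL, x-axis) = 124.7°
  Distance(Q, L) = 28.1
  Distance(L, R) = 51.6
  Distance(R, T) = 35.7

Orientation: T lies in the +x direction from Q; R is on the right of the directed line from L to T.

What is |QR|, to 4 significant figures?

23.50

Q is at the origin; Q and T share the same y with |QT| = 43.9 and T in +x, so T = (43.9, 0). QL runs at 124.7° with |QL| = 28.1, so L = (-16.00, 23.10). R is determined by |LR| = 51.6 and |RT| = 35.7 together: it lies at the intersection of circle(L, 51.6) and circle(T, 35.7). With |LT| = 64.20, the foot of the radical line on LT is 42.91 from L and the perpendicular offset is √(51.6² − 42.91²) = 28.66. Taking the right-of-LT solution: R = (13.73, -19.08).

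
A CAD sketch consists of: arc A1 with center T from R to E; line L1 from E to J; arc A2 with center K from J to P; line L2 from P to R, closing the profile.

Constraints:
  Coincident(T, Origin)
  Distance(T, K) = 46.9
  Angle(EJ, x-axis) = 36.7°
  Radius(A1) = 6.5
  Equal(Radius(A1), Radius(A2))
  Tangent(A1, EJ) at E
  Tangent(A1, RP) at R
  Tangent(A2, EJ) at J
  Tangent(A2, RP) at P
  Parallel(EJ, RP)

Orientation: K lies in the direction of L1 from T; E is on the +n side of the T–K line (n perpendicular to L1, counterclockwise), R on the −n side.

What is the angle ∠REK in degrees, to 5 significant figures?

82.109°

The slot axis is L1's direction at 36.7°, so u = (cos 36.7°, sin 36.7°) = (0.80178, 0.59763) and n = (−sin 36.7°, cos 36.7°) = (-0.59763, 0.80178). T is at the origin and K lies 46.9 along u from T, so K = 46.9·u = (37.603, 28.029). Tangency of A1 to both parallel lines with radius 6.5 puts E and R at T ± 6.5·n: E = (-3.8846, 5.2115), R = (3.8846, -5.2115). Then cos ∠REK = ER·EK / (|ER||EK|), giving 82.109°.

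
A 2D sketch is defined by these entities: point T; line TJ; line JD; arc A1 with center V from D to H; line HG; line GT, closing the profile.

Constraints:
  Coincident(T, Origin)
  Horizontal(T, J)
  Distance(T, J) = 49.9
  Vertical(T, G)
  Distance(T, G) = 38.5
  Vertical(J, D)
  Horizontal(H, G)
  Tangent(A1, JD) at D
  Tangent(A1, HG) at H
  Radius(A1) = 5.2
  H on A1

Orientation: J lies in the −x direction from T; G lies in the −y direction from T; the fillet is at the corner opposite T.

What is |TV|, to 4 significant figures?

55.74

T and G share the same x with |TG| = 38.5 and G on the −y side, so G = (0.000, -38.50). The virtual corner opposite T is at (-49.90, -38.50). Tangency of A1 to JD means the radius VD is perpendicular to JD and A1 meets HG tangentially, so VH is at right angles to HG, with radius 5.2, so the center V sits 5.2 in from both sides at V = (-44.70, -33.30). Then |TV| = |V − T| = 55.74.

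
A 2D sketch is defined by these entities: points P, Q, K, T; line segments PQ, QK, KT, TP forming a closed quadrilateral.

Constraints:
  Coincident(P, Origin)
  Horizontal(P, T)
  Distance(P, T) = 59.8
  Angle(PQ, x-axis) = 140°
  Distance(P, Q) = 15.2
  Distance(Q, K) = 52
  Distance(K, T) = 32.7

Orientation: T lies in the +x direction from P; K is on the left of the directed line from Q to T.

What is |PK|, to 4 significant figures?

45.42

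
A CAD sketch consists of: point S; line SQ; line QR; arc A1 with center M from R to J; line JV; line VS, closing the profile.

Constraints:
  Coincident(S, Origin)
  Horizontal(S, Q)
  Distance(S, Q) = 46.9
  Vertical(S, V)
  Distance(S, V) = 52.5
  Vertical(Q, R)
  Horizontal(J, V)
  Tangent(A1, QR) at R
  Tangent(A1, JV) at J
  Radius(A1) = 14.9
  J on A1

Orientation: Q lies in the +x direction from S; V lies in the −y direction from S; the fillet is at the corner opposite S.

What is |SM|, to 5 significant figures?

49.374

S is at the origin; SQ is horizontal with |SQ| = 46.9 and Q on the +x side, so Q = (46.900, 0.0000). S and V share the same x with |SV| = 52.5 and V on the −y side, so V = (0.0000, -52.500). The virtual corner opposite S is at (46.900, -52.500). The tangent condition forces MR to be normal to QR and since A1 is tangent to JV there, MJ ⟂ JV, with radius 14.9, so the center M sits 14.9 in from both sides at M = (32.000, -37.600). Then |SM| = |M − S| = 49.374.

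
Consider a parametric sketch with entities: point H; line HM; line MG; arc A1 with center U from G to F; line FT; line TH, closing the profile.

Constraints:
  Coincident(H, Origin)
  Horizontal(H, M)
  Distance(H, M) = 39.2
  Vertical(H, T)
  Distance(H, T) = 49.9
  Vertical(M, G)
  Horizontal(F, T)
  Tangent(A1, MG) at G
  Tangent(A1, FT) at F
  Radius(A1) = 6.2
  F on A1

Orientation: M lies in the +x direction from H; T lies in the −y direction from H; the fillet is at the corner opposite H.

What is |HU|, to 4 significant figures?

54.76

HT is vertical with |HT| = 49.9 and T on the −y side, so T = (0.000, -49.90). The virtual corner opposite H is at (39.20, -49.90). The tangent condition forces UG to be normal to MG and since A1 is tangent to FT there, UF ⟂ FT, with radius 6.2, so the center U sits 6.2 in from both sides at U = (33.00, -43.70). Then |HU| = |U − H| = 54.76.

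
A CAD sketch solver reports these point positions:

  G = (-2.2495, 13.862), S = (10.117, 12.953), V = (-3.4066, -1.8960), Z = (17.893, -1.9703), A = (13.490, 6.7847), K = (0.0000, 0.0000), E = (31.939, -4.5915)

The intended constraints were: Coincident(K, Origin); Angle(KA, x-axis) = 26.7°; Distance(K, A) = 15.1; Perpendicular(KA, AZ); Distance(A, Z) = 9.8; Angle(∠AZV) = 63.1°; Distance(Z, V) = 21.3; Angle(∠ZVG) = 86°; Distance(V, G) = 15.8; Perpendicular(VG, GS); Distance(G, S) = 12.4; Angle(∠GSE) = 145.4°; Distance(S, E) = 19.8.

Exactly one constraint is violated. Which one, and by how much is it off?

Distance(S, E) = 19.8 — off by 8.20.

K = (0.00, 0.00) ✓; KA at 26.70° ✓; |KA| = 15.10 ✓; ∠(KA, AZ) = 90.00° ✓; |AZ| = 9.800 ✓; ∠AZV = 63.10° ✓; |ZV| = 21.30 ✓; ∠ZVG = 86.00° ✓; |VG| = 15.80 ✓; ∠(VG, GS) = 90.00° ✓; |GS| = 12.40 ✓; ∠GSE = 145.4° ✓; |SE| = 28.00 ✗.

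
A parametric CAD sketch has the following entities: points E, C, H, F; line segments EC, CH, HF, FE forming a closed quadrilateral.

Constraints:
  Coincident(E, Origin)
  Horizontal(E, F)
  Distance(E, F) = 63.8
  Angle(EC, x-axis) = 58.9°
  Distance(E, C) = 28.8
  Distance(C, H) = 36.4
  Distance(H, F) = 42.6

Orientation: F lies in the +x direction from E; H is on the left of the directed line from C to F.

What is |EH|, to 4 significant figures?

62.28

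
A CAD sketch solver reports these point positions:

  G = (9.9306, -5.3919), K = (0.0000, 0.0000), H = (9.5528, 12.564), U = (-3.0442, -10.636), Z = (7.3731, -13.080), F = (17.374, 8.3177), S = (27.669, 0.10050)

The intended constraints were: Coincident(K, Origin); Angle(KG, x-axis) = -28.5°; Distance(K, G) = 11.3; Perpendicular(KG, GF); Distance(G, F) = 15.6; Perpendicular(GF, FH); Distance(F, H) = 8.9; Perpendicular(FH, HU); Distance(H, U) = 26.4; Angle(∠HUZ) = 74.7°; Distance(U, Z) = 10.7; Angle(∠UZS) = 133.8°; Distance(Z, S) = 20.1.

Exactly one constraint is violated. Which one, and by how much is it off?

Distance(Z, S) = 20.1 — off by 4.10.

K = (0.00, 0.00) ✓; KG at -28.50° ✓; |KG| = 11.30 ✓; ∠(KG, GF) = 90.00° ✓; |GF| = 15.60 ✓; ∠(GF, FH) = 90.00° ✓; |FH| = 8.900 ✓; ∠(FH, HU) = 90.00° ✓; |HU| = 26.40 ✓; ∠HUZ = 74.70° ✓; |UZ| = 10.70 ✓; ∠UZS = 133.8° ✓; |ZS| = 24.20 ✗.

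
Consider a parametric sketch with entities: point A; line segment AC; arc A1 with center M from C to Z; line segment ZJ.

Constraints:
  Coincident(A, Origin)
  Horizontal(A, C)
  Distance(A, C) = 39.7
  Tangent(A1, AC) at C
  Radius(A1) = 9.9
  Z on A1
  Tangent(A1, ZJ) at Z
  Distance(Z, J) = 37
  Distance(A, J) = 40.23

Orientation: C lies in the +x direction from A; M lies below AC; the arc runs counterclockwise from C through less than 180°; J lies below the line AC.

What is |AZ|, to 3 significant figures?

31.4

Checks: |MZ| = 9.900 ✓; ∠(MZ, ZJ) = 90.00° ✓; |ZJ| = 37.00 ✓; |AJ| = 40.23 ✓.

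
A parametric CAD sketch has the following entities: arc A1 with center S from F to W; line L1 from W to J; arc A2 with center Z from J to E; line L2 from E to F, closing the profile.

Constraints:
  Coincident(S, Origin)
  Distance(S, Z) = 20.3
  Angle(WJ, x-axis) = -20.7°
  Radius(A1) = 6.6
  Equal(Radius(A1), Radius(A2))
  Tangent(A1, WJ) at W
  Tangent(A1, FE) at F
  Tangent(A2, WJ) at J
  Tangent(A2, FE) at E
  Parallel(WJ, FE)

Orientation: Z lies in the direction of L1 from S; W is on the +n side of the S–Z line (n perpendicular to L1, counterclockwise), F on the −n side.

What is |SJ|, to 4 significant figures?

21.35

Tangency of A1 to both parallel lines with radius 6.6 puts W and F at S ± 6.6·n: W = (2.333, 6.174), F = (-2.333, -6.174). Equal radii place J and E the same way about Z: J = Z + 6.6·n = (21.32, -1.002), E = Z − 6.6·n = (16.66, -13.35). Then |SJ| = |J − S| = 21.35.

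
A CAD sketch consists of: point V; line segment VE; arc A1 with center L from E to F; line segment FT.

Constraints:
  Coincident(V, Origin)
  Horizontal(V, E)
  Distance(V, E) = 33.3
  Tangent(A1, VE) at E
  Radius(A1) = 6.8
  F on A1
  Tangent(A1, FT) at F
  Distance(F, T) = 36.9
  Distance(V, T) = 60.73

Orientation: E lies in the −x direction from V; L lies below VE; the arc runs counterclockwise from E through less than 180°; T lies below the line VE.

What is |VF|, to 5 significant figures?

40.574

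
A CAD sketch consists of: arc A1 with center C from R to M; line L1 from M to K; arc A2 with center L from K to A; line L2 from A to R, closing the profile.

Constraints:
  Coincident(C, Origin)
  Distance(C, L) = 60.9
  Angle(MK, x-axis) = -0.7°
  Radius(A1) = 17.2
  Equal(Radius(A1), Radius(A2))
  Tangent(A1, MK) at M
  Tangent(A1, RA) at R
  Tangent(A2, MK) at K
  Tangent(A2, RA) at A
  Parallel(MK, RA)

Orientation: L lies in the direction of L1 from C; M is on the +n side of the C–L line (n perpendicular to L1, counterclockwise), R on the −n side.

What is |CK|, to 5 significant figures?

63.282

The slot axis is L1's direction at -0.7°, so u = (cos -0.7°, sin -0.7°) = (0.99993, -0.012217) and n = (−sin -0.7°, cos -0.7°) = (0.012217, 0.99993). C is at the origin and L lies 60.9 along u from C, so L = 60.9·u = (60.895, -0.74402). Tangency of A1 to both parallel lines with radius 17.2 puts M and R at C ± 17.2·n: M = (0.21013, 17.199), R = (-0.21013, -17.199). Equal radii place K and A the same way about L: K = L + 17.2·n = (61.106, 16.455), A = L − 17.2·n = (60.685, -17.943). Then |CK| = |K − C| = 63.282.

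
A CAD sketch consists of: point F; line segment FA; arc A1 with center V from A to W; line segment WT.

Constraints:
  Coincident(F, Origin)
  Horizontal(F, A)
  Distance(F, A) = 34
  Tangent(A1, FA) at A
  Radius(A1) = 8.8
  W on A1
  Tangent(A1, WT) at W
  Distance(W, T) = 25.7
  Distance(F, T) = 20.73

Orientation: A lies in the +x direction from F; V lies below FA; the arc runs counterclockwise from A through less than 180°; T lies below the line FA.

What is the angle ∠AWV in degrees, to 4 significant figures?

69.75°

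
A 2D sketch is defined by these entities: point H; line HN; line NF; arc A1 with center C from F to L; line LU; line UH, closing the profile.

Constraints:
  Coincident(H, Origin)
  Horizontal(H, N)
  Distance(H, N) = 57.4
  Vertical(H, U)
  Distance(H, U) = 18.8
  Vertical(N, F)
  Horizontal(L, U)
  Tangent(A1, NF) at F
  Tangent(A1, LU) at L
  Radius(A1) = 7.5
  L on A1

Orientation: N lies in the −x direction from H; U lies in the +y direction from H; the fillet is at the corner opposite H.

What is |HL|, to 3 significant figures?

53.3

The virtual corner opposite H is at (-57.4, 18.8). Since A1 is tangent to NF there, CF ⟂ NF and since A1 is tangent to LU there, CL ⟂ LU, with radius 7.5, so the center C sits 7.5 in from both sides at C = (-49.9, 11.3). That places the tangent points at F = (-57.4, 11.3) on NF and L = (-49.9, 18.8) on LU. Then |HL| = |L − H| = 53.3.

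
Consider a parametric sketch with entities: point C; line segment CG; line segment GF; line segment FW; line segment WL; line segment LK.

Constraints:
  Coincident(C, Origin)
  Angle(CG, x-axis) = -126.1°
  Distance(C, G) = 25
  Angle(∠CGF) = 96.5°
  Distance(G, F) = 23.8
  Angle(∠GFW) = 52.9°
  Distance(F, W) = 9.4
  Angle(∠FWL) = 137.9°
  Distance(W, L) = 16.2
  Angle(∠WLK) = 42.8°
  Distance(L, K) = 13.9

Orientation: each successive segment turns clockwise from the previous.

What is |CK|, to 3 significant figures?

28.8

C is at the origin; CG runs at -126.1° with length 25.0, so G = (-14.7, -20.2). ∠CGF = 96.5° gives GF at 150° from the x-axis; with |GF| = 23.8, F = (-35.4, -8.44). ∠GFW = 52.9° gives FW at 23.3° from the x-axis; with |FW| = 9.4, W = (-26.8, -4.73). ∠FWL = 137.9° gives WL at -18.8° from the x-axis; with |WL| = 16.2, L = (-11.5, -9.95). ∠WLK = 42.8° gives LK at -156° from the x-axis; with |LK| = 13.9, K = (-24.2, -15.6). Then |CK| = |K − C| = 28.8.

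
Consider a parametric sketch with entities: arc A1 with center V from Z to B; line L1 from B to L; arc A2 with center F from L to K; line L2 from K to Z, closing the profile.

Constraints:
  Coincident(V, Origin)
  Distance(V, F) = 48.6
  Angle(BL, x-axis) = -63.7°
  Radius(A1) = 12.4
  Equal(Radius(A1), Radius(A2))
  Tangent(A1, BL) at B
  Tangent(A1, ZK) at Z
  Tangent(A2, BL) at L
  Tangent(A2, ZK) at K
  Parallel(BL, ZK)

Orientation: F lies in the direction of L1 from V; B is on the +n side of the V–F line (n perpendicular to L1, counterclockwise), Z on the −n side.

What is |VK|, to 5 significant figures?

50.157

The slot axis is L1's direction at -63.7°, so u = (cos -63.7°, sin -63.7°) = (0.44307, -0.89649) and n = (−sin -63.7°, cos -63.7°) = (0.89649, 0.44307). V is at the origin and F lies 48.6 along u from V, so F = 48.6·u = (21.533, -43.569). Tangency of A1 to both parallel lines with radius 12.4 puts B and Z at V ± 12.4·n: B = (11.116, 5.4941), Z = (-11.116, -5.4941). Equal radii place L and K the same way about F: L = F + 12.4·n = (32.650, -38.075), K = F − 12.4·n = (10.417, -49.063). Then |VK| = |K − V| = 50.157.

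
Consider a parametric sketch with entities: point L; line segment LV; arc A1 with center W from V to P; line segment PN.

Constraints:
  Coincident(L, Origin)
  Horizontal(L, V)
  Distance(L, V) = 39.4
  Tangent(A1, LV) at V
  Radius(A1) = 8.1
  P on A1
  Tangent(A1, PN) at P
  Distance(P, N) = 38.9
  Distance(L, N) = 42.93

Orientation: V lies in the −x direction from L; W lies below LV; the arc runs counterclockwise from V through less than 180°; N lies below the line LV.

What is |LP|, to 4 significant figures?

46.96

Checks: |WP| = 8.100 ✓; ∠(WP, PN) = 90.00° ✓; |PN| = 38.90 ✓; |LN| = 42.93 ✓.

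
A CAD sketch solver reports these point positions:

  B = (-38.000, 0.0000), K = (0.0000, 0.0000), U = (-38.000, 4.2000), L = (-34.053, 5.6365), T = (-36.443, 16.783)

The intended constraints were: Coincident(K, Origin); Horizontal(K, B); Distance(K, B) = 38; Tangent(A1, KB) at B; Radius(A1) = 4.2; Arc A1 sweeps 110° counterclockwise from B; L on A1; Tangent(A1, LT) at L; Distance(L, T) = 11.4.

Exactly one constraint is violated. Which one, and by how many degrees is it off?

Tangent(A1, LT) at L — off by 7.90°.

K = (0.00, 0.00) ✓; K.y = 0.00, B.y = 0.00 ✓; |KB| = 38.00 ✓; ∠(UB, BK) = 90.00° ✓; |UB| = 4.200 ✓; bearing(U→L) − bearing(U→B) = 110.0° ✓; |UL| = 4.200 ✓; ∠(UL, LT) = 97.90° ✗; |LT| = 11.40 ✓.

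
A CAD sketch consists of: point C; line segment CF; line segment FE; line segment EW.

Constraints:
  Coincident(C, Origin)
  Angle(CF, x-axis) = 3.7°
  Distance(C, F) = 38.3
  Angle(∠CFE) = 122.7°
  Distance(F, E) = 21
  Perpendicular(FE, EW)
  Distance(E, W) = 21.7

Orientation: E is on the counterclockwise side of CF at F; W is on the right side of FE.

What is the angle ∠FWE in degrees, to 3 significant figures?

44.1°

C is at the origin; CF runs at 3.7° with length 38.3, so F = 38.3·(cos 3.7°, sin 3.7°) = (38.2, 2.47). ∠CFE = 122.7°, so FE runs at 3.7° + (180° − 122.7°) = 61.0° from the x-axis; with |FE| = 21.0, E = F + 21.0·(cos 61.0°, sin 61.0°) = (48.4, 20.8). The perpendicularity gives EW at right angles to FE; with |EW| = 21.7 on the right of FE, W = E + 21.7·(0.875, -0.485) = (67.4, 10.3). Then cos ∠FWE = WF·WE / (|WF||WE|), giving 44.1°.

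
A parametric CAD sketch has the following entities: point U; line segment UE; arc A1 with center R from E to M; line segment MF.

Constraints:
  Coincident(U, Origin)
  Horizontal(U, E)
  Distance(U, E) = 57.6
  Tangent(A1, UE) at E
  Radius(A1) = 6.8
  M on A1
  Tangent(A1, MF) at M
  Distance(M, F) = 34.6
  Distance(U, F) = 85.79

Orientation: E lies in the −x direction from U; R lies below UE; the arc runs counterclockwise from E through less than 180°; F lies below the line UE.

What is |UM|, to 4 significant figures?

63.92

Checks: |RM| = 6.800 ✓; ∠(RM, MF) = 90.00° ✓; |MF| = 34.60 ✓; |UF| = 85.79 ✓.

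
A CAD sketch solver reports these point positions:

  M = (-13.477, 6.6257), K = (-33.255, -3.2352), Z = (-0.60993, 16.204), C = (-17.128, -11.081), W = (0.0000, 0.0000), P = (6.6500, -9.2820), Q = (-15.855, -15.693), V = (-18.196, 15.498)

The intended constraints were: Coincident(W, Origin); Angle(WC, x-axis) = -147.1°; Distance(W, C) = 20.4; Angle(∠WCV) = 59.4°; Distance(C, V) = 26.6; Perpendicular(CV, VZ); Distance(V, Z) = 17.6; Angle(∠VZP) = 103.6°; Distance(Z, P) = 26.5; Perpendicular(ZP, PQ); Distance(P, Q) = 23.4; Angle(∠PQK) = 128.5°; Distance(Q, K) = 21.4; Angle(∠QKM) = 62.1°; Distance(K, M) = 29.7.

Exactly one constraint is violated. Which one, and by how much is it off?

Distance(K, M) = 29.7 — off by 7.60.

W = (0.00, 0.00) ✓; WC at -147.1° ✓; |WC| = 20.40 ✓; ∠WCV = 59.40° ✓; |CV| = 26.60 ✓; ∠(CV, VZ) = 90.00° ✓; |VZ| = 17.60 ✓; ∠VZP = 103.6° ✓; |ZP| = 26.50 ✓; ∠(ZP, PQ) = 90.00° ✓; |PQ| = 23.40 ✓; ∠PQK = 128.5° ✓; |QK| = 21.40 ✓; ∠QKM = 62.10° ✓; |KM| = 22.10 ✗.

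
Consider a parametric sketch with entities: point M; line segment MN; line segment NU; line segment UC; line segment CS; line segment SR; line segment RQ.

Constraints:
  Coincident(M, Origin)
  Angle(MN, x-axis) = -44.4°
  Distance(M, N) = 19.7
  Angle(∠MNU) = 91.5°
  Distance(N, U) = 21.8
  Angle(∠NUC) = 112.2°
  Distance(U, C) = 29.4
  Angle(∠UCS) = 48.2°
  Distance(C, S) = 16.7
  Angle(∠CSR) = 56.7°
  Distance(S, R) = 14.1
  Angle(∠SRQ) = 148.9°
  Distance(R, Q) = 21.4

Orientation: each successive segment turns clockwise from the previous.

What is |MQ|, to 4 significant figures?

50.99

M is at the origin; MN runs at -44.4° with length 19.7, so N = (14.08, -13.78). ∠MNU = 91.5° gives NU at -132.9° from the x-axis; with |NU| = 21.8, U = (-0.7646, -29.75). ∠NUC = 112.2° gives UC at 159.3° from the x-axis; with |UC| = 29.4, C = (-28.27, -19.36). ∠UCS = 48.2° gives CS at 27.50° from the x-axis; with |CS| = 16.7, S = (-13.45, -11.65). ∠CSR = 56.7° gives SR at -95.80° from the x-axis; with |SR| = 14.1, R = (-14.88, -25.68). ∠SRQ = 148.9° gives RQ at -126.9° from the x-axis; with |RQ| = 21.4, Q = (-27.73, -42.79). Then |MQ| = |Q − M| = 50.99.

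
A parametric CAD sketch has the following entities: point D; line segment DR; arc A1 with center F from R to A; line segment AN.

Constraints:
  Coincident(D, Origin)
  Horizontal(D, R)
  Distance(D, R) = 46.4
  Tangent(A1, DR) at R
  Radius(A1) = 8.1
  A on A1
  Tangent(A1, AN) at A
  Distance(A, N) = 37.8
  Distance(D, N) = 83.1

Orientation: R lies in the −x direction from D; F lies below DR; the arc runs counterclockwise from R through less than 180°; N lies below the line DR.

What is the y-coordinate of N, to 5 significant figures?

-32.249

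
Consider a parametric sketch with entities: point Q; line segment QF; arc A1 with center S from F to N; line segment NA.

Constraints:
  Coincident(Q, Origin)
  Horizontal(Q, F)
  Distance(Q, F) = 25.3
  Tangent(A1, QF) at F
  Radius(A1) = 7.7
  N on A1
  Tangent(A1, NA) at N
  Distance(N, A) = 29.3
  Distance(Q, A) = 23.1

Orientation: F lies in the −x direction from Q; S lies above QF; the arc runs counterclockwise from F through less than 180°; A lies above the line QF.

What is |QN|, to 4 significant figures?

19.96

Checks: ∠(SF, FQ) = 90.00° ✓; |SF| = 7.700 ✓; |SN| = 7.700 ✓; ∠(SN, NA) = 90.00° ✓; |NA| = 29.30 ✓; |QA| = 23.10 ✓.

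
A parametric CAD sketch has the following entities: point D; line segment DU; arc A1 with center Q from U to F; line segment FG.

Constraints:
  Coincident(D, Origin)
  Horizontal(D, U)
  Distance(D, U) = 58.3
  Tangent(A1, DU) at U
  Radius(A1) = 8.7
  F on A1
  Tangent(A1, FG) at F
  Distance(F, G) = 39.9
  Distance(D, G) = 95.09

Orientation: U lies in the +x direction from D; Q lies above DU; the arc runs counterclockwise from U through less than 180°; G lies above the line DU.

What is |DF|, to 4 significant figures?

65.69

Checks: |QF| = 8.700 ✓; ∠(QF, FG) = 90.00° ✓; |FG| = 39.90 ✓; |DG| = 95.09 ✓.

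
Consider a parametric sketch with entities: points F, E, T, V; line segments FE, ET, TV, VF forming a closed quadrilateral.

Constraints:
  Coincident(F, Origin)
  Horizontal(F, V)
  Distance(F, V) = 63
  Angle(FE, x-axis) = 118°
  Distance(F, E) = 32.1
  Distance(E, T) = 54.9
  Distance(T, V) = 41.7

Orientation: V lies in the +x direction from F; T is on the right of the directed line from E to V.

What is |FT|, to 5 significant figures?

25.527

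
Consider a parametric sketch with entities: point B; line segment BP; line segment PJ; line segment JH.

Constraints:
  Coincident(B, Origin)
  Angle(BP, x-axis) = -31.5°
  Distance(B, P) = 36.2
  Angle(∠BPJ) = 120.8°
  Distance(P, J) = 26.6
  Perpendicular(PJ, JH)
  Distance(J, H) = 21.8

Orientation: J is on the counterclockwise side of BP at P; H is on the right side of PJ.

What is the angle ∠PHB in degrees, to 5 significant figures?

10.189°

B is at the origin; BP runs at -31.5° with length 36.2, so P = 36.2·(cos -31.5°, sin -31.5°) = (30.866, -18.914). ∠BPJ = 120.8°, so PJ runs at -31.5° + (180° − 120.8°) = 27.700° from the x-axis; with |PJ| = 26.6, J = P + 26.6·(cos 27.700°, sin 27.700°) = (54.417, -6.5496). PJ is perpendicular to JH; with |JH| = 21.8 on the right of PJ, H = J + 21.8·(0.46484, -0.88539) = (64.551, -25.851). Then cos ∠PHB = HP·HB / (|HP||HB|), giving 10.189°.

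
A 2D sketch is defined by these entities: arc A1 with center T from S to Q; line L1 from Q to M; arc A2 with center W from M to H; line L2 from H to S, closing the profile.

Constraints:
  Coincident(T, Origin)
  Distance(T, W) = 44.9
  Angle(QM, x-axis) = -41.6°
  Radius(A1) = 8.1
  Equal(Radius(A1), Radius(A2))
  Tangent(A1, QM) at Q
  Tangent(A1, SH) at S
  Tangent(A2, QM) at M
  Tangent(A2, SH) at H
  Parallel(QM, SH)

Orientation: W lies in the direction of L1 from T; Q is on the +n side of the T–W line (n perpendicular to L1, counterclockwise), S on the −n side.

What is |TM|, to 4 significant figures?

45.62

The slot axis is L1's direction at -41.6°, so u = (cos -41.6°, sin -41.6°) = (0.7478, -0.6639) and n = (−sin -41.6°, cos -41.6°) = (0.6639, 0.7478). T is at the origin and W lies 44.9 along u from T, so W = 44.9·u = (33.58, -29.81). Tangency of A1 to both parallel lines with radius 8.1 puts Q and S at T ± 8.1·n: Q = (5.378, 6.057), S = (-5.378, -6.057). Equal radii place M and H the same way about W: M = W + 8.1·n = (38.95, -23.75), H = W − 8.1·n = (28.20, -35.87). Then |TM| = |M − T| = 45.62.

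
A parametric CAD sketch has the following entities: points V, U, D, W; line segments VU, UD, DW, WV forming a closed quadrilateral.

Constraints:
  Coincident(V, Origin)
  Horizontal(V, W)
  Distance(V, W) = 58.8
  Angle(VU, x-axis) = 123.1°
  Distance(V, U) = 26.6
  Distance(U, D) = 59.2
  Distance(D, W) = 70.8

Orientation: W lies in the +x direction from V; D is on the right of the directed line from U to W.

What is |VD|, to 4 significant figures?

35.73

Checks: |VW| = 58.80 ✓; |VU| = 26.60 ✓; |UD| = 59.20 ✓; |DW| = 70.80 ✓.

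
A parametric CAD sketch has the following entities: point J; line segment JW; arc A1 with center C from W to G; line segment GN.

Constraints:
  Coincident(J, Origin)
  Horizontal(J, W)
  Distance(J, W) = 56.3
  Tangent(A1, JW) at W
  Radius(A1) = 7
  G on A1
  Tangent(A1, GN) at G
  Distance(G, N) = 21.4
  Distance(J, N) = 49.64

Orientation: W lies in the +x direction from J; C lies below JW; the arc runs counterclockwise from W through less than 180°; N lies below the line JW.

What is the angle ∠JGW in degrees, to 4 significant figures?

138.8°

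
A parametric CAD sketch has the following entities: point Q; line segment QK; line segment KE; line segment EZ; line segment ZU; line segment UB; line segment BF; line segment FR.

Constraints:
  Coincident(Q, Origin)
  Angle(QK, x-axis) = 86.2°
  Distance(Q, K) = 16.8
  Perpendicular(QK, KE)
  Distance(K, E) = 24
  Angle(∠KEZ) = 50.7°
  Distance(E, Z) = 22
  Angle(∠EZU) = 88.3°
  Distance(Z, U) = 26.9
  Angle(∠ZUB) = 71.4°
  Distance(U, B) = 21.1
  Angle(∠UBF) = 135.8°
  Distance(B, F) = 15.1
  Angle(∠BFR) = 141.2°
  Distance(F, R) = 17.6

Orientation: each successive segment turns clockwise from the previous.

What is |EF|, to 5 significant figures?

7.8204

Q is at the origin; QK runs at 86.2° with length 16.8, so K = (1.1134, 16.763). QK ⟂ KE, so KE runs at -3.8000°; with |KE| = 24.0, E = (25.061, 15.172). ∠KEZ = 50.7° gives EZ at -133.10° from the x-axis; with |EZ| = 22.0, Z = (10.029, -0.89108). ∠EZU = 88.3° gives ZU at 135.20° from the x-axis; with |ZU| = 26.9, U = (-9.0588, 18.064). ∠ZUB = 71.4° gives UB at 26.600° from the x-axis; with |UB| = 21.1, B = (9.8078, 27.511). ∠UBF = 135.8° gives BF at -17.600° from the x-axis; with |BF| = 15.1, F = (24.201, 22.946). Then |EF| = |F − E| = 7.8204.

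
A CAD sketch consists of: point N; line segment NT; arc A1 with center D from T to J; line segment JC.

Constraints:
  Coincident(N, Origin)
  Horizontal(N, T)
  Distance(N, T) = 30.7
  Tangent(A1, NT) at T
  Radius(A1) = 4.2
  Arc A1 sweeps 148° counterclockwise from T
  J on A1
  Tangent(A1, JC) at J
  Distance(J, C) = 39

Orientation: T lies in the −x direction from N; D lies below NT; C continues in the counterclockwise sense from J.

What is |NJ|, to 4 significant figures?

33.83

N is at the origin; N and T share the same y with |NT| = 30.7 and T on the −x side, so T = (-30.70, 0.000). Tangency of A1 to NT means the radius DT is perpendicular to NT, so D = T + (0, -4.2) = (-30.70, -4.200). On A1, T sits at bearing 90° from D; a 148° counterclockwise sweep puts J at bearing 238°, so J = D + 4.2·(cos 238°, sin 238°) = (-32.93, -7.762). Then |NJ| = |J − N| = 33.83.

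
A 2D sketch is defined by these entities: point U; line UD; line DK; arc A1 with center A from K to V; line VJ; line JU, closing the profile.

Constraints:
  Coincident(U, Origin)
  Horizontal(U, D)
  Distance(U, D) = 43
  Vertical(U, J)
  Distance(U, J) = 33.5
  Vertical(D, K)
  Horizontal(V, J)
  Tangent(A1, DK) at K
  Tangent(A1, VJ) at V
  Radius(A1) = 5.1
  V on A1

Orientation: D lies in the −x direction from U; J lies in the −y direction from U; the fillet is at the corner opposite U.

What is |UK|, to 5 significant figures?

51.532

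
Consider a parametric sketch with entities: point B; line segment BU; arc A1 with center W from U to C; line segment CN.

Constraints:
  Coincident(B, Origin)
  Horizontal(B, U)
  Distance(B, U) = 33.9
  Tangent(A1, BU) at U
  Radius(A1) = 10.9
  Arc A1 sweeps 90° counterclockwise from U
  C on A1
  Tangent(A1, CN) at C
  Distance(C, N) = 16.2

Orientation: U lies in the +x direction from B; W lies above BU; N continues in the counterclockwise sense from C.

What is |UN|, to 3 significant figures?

29.2

B is at the origin; B and U share the same y with |BU| = 33.9 and U on the +x side, so U = (33.9, 0.00). Tangency of A1 to BU means the radius WU is perpendicular to BU, so W = U + (0, 10.9) = (33.9, 10.9). On A1, U sits at bearing -90° from W; a 90° counterclockwise sweep puts C at bearing 0°, so C = W + 10.9·(cos 0°, sin 0°) = (44.8, 10.9). The tangent condition forces WC to be normal to CN, so CN runs along (−sin 0°, cos 0°); with |CN| = 16.2, N = (44.8, 27.1). Then |UN| = |N − U| = 29.2.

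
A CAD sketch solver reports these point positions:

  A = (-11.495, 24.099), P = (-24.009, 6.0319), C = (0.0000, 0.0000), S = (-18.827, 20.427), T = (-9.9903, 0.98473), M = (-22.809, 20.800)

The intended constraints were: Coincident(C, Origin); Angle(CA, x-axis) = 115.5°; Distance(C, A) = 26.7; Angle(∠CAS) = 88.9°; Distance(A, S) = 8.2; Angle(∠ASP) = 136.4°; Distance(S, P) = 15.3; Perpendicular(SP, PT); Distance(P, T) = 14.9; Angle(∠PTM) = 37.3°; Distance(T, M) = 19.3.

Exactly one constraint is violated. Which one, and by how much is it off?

Distance(T, M) = 19.3 — off by 4.30.

C = (0.00, 0.00) ✓; CA at 115.5° ✓; |CA| = 26.70 ✓; ∠CAS = 88.90° ✓; |AS| = 8.200 ✓; ∠ASP = 136.4° ✓; |SP| = 15.30 ✓; ∠(SP, PT) = 90.00° ✓; |PT| = 14.90 ✓; ∠PTM = 37.30° ✓; |TM| = 23.60 ✗.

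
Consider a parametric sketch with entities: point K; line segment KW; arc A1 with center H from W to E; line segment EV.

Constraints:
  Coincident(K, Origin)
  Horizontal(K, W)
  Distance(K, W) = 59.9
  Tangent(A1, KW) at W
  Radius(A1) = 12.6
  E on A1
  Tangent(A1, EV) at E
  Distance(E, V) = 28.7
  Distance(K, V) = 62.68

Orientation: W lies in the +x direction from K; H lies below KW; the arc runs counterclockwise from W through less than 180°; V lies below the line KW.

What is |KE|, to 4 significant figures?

48.94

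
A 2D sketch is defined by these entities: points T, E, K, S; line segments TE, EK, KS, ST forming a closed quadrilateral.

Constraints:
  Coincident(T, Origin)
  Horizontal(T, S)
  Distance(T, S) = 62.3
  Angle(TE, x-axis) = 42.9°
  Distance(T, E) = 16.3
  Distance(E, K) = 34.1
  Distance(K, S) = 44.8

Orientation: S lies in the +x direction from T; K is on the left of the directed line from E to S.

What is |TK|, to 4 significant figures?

50.38

Checks: |EK| = 34.10 ✓; |KS| = 44.80 ✓.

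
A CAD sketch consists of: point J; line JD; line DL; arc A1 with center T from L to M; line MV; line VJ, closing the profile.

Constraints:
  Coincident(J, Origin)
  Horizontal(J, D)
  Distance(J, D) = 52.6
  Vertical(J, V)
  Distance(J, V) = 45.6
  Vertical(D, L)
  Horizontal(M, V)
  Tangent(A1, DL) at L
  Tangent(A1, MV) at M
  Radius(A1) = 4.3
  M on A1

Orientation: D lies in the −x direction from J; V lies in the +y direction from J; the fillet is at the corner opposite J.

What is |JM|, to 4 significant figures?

66.42

The virtual corner opposite J is at (-52.60, 45.60). Since A1 is tangent to DL there, TL ⟂ DL and A1 meets MV tangentially, so TM is at right angles to MV, with radius 4.3, so the center T sits 4.3 in from both sides at T = (-48.30, 41.30). That places the tangent points at L = (-52.60, 41.30) on DL and M = (-48.30, 45.60) on MV. Then |JM| = |M − J| = 66.42.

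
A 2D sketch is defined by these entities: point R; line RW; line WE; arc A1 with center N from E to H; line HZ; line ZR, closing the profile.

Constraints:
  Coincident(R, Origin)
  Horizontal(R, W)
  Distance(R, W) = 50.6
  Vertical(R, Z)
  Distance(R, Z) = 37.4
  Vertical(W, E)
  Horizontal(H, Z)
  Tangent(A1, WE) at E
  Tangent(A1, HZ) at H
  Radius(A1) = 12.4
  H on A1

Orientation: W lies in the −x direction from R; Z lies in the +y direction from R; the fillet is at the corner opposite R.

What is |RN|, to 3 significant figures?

45.7

R is at the origin; RW is horizontal with |RW| = 50.6 and W on the −x side, so W = (-50.6, 0.00). R and Z share the same x with |RZ| = 37.4 and Z on the +y side, so Z = (0.00, 37.4). The virtual corner opposite R is at (-50.6, 37.4). A1 meets WE tangentially, so NE is at right angles to WE and the tangent condition forces NH to be normal to HZ, with radius 12.4, so the center N sits 12.4 in from both sides at N = (-38.2, 25.0). Then |RN| = |N − R| = 45.7.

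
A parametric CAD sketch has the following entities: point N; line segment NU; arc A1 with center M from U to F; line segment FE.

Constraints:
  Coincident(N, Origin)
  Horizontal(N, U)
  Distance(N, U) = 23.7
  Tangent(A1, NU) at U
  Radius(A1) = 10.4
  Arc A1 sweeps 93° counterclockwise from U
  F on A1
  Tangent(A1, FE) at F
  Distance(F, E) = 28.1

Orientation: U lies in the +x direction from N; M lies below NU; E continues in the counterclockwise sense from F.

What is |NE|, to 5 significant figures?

41.714

On A1, U sits at bearing 90° from M; a 93° counterclockwise sweep puts F at bearing 183°, so F = M + 10.4·(cos 183°, sin 183°) = (13.314, -10.944). Since A1 is tangent to FE there, MF ⟂ FE, so FE runs along (−sin 183°, cos 183°); with |FE| = 28.1, E = (14.785, -39.006). Then |NE| = |E − N| = 41.714.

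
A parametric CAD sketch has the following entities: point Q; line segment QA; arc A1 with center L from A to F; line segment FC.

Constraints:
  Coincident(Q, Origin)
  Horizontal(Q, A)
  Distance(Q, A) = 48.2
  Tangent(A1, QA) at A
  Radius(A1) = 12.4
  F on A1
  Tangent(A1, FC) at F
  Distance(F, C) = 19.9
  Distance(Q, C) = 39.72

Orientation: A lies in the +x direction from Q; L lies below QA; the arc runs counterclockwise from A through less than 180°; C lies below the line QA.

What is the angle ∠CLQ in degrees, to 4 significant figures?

51.62°

Checks: Q = (0.00, 0.00) ✓; |LF| = 12.40 ✓; ∠(LF, FC) = 90.00° ✓; |FC| = 19.90 ✓; |QC| = 39.72 ✓.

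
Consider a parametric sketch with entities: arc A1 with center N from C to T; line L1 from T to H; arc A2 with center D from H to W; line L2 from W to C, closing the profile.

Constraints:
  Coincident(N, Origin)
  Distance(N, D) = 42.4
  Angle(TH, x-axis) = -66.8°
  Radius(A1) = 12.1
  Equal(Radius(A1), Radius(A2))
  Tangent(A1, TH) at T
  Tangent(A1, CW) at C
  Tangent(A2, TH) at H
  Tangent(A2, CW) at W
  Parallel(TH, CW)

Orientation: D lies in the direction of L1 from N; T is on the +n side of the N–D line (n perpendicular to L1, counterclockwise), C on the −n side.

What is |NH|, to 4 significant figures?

44.09

Tangency of A1 to both parallel lines with radius 12.1 puts T and C at N ± 12.1·n: T = (11.12, 4.767), C = (-11.12, -4.767). Equal radii place H and W the same way about D: H = D + 12.1·n = (27.82, -34.20), W = D − 12.1·n = (5.582, -43.74). Then |NH| = |H − N| = 44.09.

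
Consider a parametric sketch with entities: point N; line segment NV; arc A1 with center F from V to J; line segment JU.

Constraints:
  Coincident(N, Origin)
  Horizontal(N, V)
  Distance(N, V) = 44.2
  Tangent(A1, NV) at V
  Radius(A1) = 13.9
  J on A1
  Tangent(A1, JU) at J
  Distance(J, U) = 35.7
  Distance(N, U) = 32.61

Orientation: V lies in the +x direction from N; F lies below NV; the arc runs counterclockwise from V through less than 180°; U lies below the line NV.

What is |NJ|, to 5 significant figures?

34.198

N is at the origin; NV is horizontal with |NV| = 44.2 and V on the +x side, so V = (44.200, 0.0000). Since A1 is tangent to NV there, FV ⟂ NV, so F = V + (0, -13.9) = (44.200, -13.900). Since FJ ⟂ JU (tangency), |FU| = √(13.9² + 35.7²) = 38.311 regardless of where J sits on A1. So U lies on both circle(N, 32.61) and circle(F, 38.311); the below-NV intersection is U = (9.9457, -31.056). J is the foot of the tangent from U: J = (33.890, -4.5771).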